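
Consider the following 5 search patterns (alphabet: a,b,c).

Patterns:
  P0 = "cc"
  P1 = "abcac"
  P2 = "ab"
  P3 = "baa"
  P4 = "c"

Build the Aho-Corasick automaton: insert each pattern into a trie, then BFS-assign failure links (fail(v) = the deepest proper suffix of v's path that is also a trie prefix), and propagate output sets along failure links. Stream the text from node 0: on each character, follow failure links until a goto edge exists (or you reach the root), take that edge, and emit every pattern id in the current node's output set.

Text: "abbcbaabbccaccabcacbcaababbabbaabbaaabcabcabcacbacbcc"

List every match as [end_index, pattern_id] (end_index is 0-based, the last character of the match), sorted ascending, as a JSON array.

Construct AC machine:
Trie (insert patterns):
  0='ε' goto a→3 b→8 c→1
  1='c' goto c→2  ←P4
  2='cc' goto ·  ←P0
  3='a' goto b→4
  4='ab' goto c→5  ←P2
  5='abc' goto a→6
  6='abca' goto c→7
  7='abcac' goto ·  ←P1
  8='b' goto a→9
  9='ba' goto a→10
  10='baa' goto ·  ←P3

Failure links (BFS by depth):
  fail(1) 'c': from fail(0)=0 chase 'c': 0 ⇒ 0;  out={4}∪out(0)={4}
  fail(3) 'a': from fail(0)=0 chase 'a': 0 ⇒ 0;  out=∅∪out(0)=∅
  fail(8) 'b': from fail(0)=0 chase 'b': 0 ⇒ 0;  out=∅∪out(0)=∅
  fail(2) 'cc': from fail(1)=0 chase 'c': 0 ⇒ 1;  out={0}∪out(1)={0,4}
  fail(4) 'ab': from fail(3)=0 chase 'b': 0 ⇒ 8;  out={2}∪out(8)={2}
  fail(9) 'ba': from fail(8)=0 chase 'a': 0 ⇒ 3;  out=∅∪out(3)=∅
  fail(5) 'abc': from fail(4)=8 chase 'c': 8→0 ⇒ 1;  out=∅∪out(1)={4}
  fail(10) 'baa': from fail(9)=3 chase 'a': 3→0 ⇒ 3;  out={3}∪out(3)={3}
  fail(6) 'abca': from fail(5)=1 chase 'a': 1→0 ⇒ 3;  out=∅∪out(3)=∅
  fail(7) 'abcac': from fail(6)=3 chase 'c': 3→0 ⇒ 1;  out={1}∪out(1)={1,4}

Scan:
pos 0 'a': at 3
pos 1 'b': at 4  → match P2@[0:1]
pos 2 'b': at 8 (via fail)
pos 3 'c': at 1 (via fail)  → match P4@[3:3]
pos 4 'b': at 8 (via fail)
pos 5 'a': at 9
pos 6 'a': at 10  → match P3@[4:6]
pos 7 'b': at 4 (via fail)  → match P2@[6:7]
pos 8 'b': at 8 (via fail)
pos 9 'c': at 1 (via fail)  → match P4@[9:9]
pos 10 'c': at 2  → match P0@[9:10],P4@[10:10]
pos 11 'a': at 3 (via fail)
pos 12 'c': at 1 (via fail)  → match P4@[12:12]
pos 13 'c': at 2  → match P0@[12:13],P4@[13:13]
pos 14 'a': at 3 (via fail)
pos 15 'b': at 4  → match P2@[14:15]
pos 16 'c': at 5  → match P4@[16:16]
pos 17 'a': at 6
pos 18 'c': at 7  → match P1@[14:18],P4@[18:18]
pos 19 'b': at 8 (via fail)
pos 20 'c': at 1 (via fail)  → match P4@[20:20]
pos 21 'a': at 3 (via fail)
pos 22 'a': at 3 (via fail)
pos 23 'b': at 4  → match P2@[22:23]
pos 24 'a': at 9 (via fail)
pos 25 'b': at 4 (via fail)  → match P2@[24:25]
pos 26 'b': at 8 (via fail)
pos 27 'a': at 9
pos 28 'b': at 4 (via fail)  → match P2@[27:28]
pos 29 'b': at 8 (via fail)
pos 30 'a': at 9
pos 31 'a': at 10  → match P3@[29:31]
pos 32 'b': at 4 (via fail)  → match P2@[31:32]
pos 33 'b': at 8 (via fail)
pos 34 'a': at 9
pos 35 'a': at 10  → match P3@[33:35]
pos 36 'a': at 3 (via fail)
pos 37 'b': at 4  → match P2@[36:37]
pos 38 'c': at 5  → match P4@[38:38]
pos 39 'a': at 6
pos 40 'b': at 4 (via fail)  → match P2@[39:40]
pos 41 'c': at 5  → match P4@[41:41]
pos 42 'a': at 6
pos 43 'b': at 4 (via fail)  → match P2@[42:43]
pos 44 'c': at 5  → match P4@[44:44]
pos 45 'a': at 6
pos 46 'c': at 7  → match P1@[42:46],P4@[46:46]
pos 47 'b': at 8 (via fail)
pos 48 'a': at 9
pos 49 'c': at 1 (via fail)  → match P4@[49:49]
pos 50 'b': at 8 (via fail)
pos 51 'c': at 1 (via fail)  → match P4@[51:51]
pos 52 'c': at 2  → match P0@[51:52],P4@[52:52]

All matches (sorted): [[1,2],[3,4],[6,3],[7,2],[9,4],[10,0],[10,4],[12,4],[13,0],[13,4],[15,2],[16,4],[18,1],[18,4],[20,4],[23,2],[25,2],[28,2],[31,3],[32,2],[35,3],[37,2],[38,4],[40,2],[41,4],[43,2],[44,4],[46,1],[46,4],[49,4],[51,4],[52,0],[52,4]]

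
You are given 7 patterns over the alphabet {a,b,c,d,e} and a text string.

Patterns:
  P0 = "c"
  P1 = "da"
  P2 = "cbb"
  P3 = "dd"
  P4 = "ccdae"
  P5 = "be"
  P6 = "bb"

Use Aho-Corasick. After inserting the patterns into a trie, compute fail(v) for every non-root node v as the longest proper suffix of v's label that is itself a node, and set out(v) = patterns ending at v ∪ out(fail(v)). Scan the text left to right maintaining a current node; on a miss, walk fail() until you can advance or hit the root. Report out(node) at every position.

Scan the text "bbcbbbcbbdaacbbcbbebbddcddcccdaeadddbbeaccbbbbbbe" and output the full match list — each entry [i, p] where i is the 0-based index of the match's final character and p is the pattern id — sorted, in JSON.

Build:
Trie (insert patterns):
  n0 'ε': b→11 c→1 d→2
  n1 'c': b→4 c→7  [P0 ends]
  n2 'd': a→3 d→6
  n3 'da': ·  [P1 ends]
  n4 'cb': b→5
  n5 'cbb': ·  [P2 ends]
  n6 'dd': ·  [P3 ends]
  n7 'cc': d→8
  n8 'ccd': a→9
  n9 'ccda': e→10
  n10 'ccdae': ·  [P4 ends]
  n11 'b': b→13 e→12
  n12 'be': ·  [P5 ends]
  n13 'bb': ·  [P6 ends]

Failure links (BFS by depth):
  n1('c'): parent n0 fail=0; on 'c' 0 → fail=0;  out {0}∪∅={0}
  n2('d'): parent n0 fail=0; on 'd' 0 → fail=0;  out ∅∪∅=∅
  n11('b'): parent n0 fail=0; on 'b' 0 → fail=0;  out ∅∪∅=∅
  n3('da'): parent n2 fail=0; on 'a' 0 → fail=0;  out {1}∪∅={1}
  n4('cb'): parent n1 fail=0; on 'b' 0 → fail=11;  out ∅∪∅=∅
  n6('dd'): parent n2 fail=0; on 'd' 0 → fail=2;  out {3}∪∅={3}
  n7('cc'): parent n1 fail=0; on 'c' 0 → fail=1;  out ∅∪{0}={0}
  n12('be'): parent n11 fail=0; on 'e' 0 → fail=0;  out {5}∪∅={5}
  n13('bb'): parent n11 fail=0; on 'b' 0 → fail=11;  out {6}∪∅={6}
  n5('cbb'): parent n4 fail=11; on 'b' 11 → fail=13;  out {2}∪{6}={2,6}
  n8('ccd'): parent n7 fail=1; on 'd' 1→0 → fail=2;  out ∅∪∅=∅
  n9('ccda'): parent n8 fail=2; on 'a' 2 → fail=3;  out ∅∪{1}={1}
  n10('ccdae'): parent n9 fail=3; on 'e' 3→0 → fail=0;  out {4}∪∅={4}

Text stream:
[0] read 'b'  n0⇒n11
[1] read 'b'  n11⇒n13  → match P6@[0:1]
[2] read 'c'  n13⇒n1 (fail-walked)  → match P0@[2:2]
[3] read 'b'  n1⇒n4
[4] read 'b'  n4⇒n5  → match P2@[2:4],P6@[3:4]
[5] read 'b'  n5⇒n13 (fail-walked)  → match P6@[4:5]
[6] read 'c'  n13⇒n1 (fail-walked)  → match P0@[6:6]
[7] read 'b'  n1⇒n4
[8] read 'b'  n4⇒n5  → match P2@[6:8],P6@[7:8]
[9] read 'd'  n5⇒n2 (fail-walked)
[10] read 'a'  n2⇒n3  → match P1@[9:10]
[11] read 'a'  n3⇒n0 (fail-walked)
[12] read 'c'  n0⇒n1  → match P0@[12:12]
[13] read 'b'  n1⇒n4
[14] read 'b'  n4⇒n5  → match P2@[12:14],P6@[13:14]
[15] read 'c'  n5⇒n1 (fail-walked)  → match P0@[15:15]
[16] read 'b'  n1⇒n4
[17] read 'b'  n4⇒n5  → match P2@[15:17],P6@[16:17]
[18] read 'e'  n5⇒n12 (fail-walked)  → match P5@[17:18]
[19] read 'b'  n12⇒n11 (fail-walked)
[20] read 'b'  n11⇒n13  → match P6@[19:20]
[21] read 'd'  n13⇒n2 (fail-walked)
[22] read 'd'  n2⇒n6  → match P3@[21:22]
[23] read 'c'  n6⇒n1 (fail-walked)  → match P0@[23:23]
[24] read 'd'  n1⇒n2 (fail-walked)
[25] read 'd'  n2⇒n6  → match P3@[24:25]
[26] read 'c'  n6⇒n1 (fail-walked)  → match P0@[26:26]
[27] read 'c'  n1⇒n7  → match P0@[27:27]
[28] read 'c'  n7⇒n7 (fail-walked)  → match P0@[28:28]
[29] read 'd'  n7⇒n8
[30] read 'a'  n8⇒n9  → match P1@[29:30]
[31] read 'e'  n9⇒n10  → match P4@[27:31]
[32] read 'a'  n10⇒n0 (fail-walked)
[33] read 'd'  n0⇒n2
[34] read 'd'  n2⇒n6  → match P3@[33:34]
[35] read 'd'  n6⇒n6 (fail-walked)  → match P3@[34:35]
[36] read 'b'  n6⇒n11 (fail-walked)
[37] read 'b'  n11⇒n13  → match P6@[36:37]
[38] read 'e'  n13⇒n12 (fail-walked)  → match P5@[37:38]
[39] read 'a'  n12⇒n0 (fail-walked)
[40] read 'c'  n0⇒n1  → match P0@[40:40]
[41] read 'c'  n1⇒n7  → match P0@[41:41]
[42] read 'b'  n7⇒n4 (fail-walked)
[43] read 'b'  n4⇒n5  → match P2@[41:43],P6@[42:43]
[44] read 'b'  n5⇒n13 (fail-walked)  → match P6@[43:44]
[45] read 'b'  n13⇒n13 (fail-walked)  → match P6@[44:45]
[46] read 'b'  n13⇒n13 (fail-walked)  → match P6@[45:46]
[47] read 'b'  n13⇒n13 (fail-walked)  → match P6@[46:47]
[48] read 'e'  n13⇒n12 (fail-walked)  → match P5@[47:48]

Result: [[1,6],[2,0],[4,2],[4,6],[5,6],[6,0],[8,2],[8,6],[10,1],[12,0],[14,2],[14,6],[15,0],[17,2],[17,6],[18,5],[20,6],[22,3],[23,0],[25,3],[26,0],[27,0],[28,0],[30,1],[31,4],[34,3],[35,3],[37,6],[38,5],[40,0],[41,0],[43,2],[43,6],[44,6],[45,6],[46,6],[47,6],[48,5]]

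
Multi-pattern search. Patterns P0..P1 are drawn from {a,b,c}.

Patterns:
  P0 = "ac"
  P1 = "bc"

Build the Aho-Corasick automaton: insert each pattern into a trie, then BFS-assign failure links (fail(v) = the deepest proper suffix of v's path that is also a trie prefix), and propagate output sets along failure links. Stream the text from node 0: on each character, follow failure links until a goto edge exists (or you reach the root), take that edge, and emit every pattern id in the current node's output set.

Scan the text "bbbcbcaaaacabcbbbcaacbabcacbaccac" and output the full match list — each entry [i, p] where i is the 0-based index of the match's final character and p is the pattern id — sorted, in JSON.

Construct AC machine:
Trie nodes:
  0='ε' goto a→1 b→3
  1='a' goto c→2
  2='ac' goto ·  [P0 ends]
  3='b' goto c→4
  4='bc' goto ·  [P1 ends]

BFS fail/out derivation:
  fail(1) 'a': from fail(0)=0 chase 'a': 0 ⇒ 0;  out=∅∪out(0)=∅
  fail(3) 'b': from fail(0)=0 chase 'b': 0 ⇒ 0;  out=∅∪out(0)=∅
  fail(2) 'ac': from fail(1)=0 chase 'c': 0 ⇒ 0;  out={0}∪out(0)={0}
  fail(4) 'bc': from fail(3)=0 chase 'c': 0 ⇒ 0;  out={1}∪out(0)={1}

Text stream:
pos 0 'b': at 3
pos 1 'b': at 3 (via fail)
pos 2 'b': at 3 (via fail)
pos 3 'c': at 4  emit P1@[2:3]
pos 4 'b': at 3 (via fail)
pos 5 'c': at 4  emit P1@[4:5]
pos 6 'a': at 1 (via fail)
pos 7 'a': at 1 (via fail)
pos 8 'a': at 1 (via fail)
pos 9 'a': at 1 (via fail)
pos 10 'c': at 2  emit P0@[9:10]
pos 11 'a': at 1 (via fail)
pos 12 'b': at 3 (via fail)
pos 13 'c': at 4  emit P1@[12:13]
pos 14 'b': at 3 (via fail)
pos 15 'b': at 3 (via fail)
pos 16 'b': at 3 (via fail)
pos 17 'c': at 4  emit P1@[16:17]
pos 18 'a': at 1 (via fail)
pos 19 'a': at 1 (via fail)
pos 20 'c': at 2  emit P0@[19:20]
pos 21 'b': at 3 (via fail)
pos 22 'a': at 1 (via fail)
pos 23 'b': at 3 (via fail)
pos 24 'c': at 4  emit P1@[23:24]
pos 25 'a': at 1 (via fail)
pos 26 'c': at 2  emit P0@[25:26]
pos 27 'b': at 3 (via fail)
pos 28 'a': at 1 (via fail)
pos 29 'c': at 2  emit P0@[28:29]
pos 30 'c': at 0 (via fail)
pos 31 'a': at 1
pos 32 'c': at 2  emit P0@[31:32]

Matches: [[3,1],[5,1],[10,0],[13,1],[17,1],[20,0],[24,1],[26,0],[29,0],[32,0]]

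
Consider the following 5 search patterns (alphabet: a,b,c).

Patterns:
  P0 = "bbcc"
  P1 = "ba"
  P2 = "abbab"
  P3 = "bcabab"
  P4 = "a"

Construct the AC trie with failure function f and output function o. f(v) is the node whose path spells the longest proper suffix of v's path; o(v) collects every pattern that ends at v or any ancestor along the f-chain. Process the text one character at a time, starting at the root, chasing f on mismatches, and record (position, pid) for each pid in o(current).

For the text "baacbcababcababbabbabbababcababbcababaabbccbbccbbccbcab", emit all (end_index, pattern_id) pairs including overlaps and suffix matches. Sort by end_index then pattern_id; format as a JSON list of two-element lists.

Build automaton:
Trie (insert patterns):
  n0 'ε': a→6 b→1
  n1 'b': a→5 b→2 c→11
  n2 'bb': c→3
  n3 'bbc': c→4
  n4 'bbcc': ·  [P0 ends]
  n5 'ba': ·  [P1 ends]
  n6 'a': b→7  [P4 ends]
  n7 'ab': b→8
  n8 'abb': a→9
  n9 'abba': b→10
  n10 'abbab': ·  [P2 ends]
  n11 'bc': a→12
  n12 'bca': b→13
  n13 'bcab': a→14
  n14 'bcaba': b→15
  n15 'bcabab': ·  [P3 ends]

Failure links (BFS by depth):
  n1('b'): parent n0 fail=0; on 'b' 0 → fail=0;  out ∅∪∅=∅
  n6('a'): parent n0 fail=0; on 'a' 0 → fail=0;  out {4}∪∅={4}
  n2('bb'): parent n1 fail=0; on 'b' 0 → fail=1;  out ∅∪∅=∅
  n5('ba'): parent n1 fail=0; on 'a' 0 → fail=6;  out {1}∪{4}={1,4}
  n7('ab'): parent n6 fail=0; on 'b' 0 → fail=1;  out ∅∪∅=∅
  n11('bc'): parent n1 fail=0; on 'c' 0 → fail=0;  out ∅∪∅=∅
  n3('bbc'): parent n2 fail=1; on 'c' 1 → fail=11;  out ∅∪∅=∅
  n8('abb'): parent n7 fail=1; on 'b' 1 → fail=2;  out ∅∪∅=∅
  n12('bca'): parent n11 fail=0; on 'a' 0 → fail=6;  out ∅∪{4}={4}
  n4('bbcc'): parent n3 fail=11; on 'c' 11→0 → fail=0;  out {0}∪∅={0}
  n9('abba'): parent n8 fail=2; on 'a' 2→1 → fail=5;  out ∅∪{1,4}={1,4}
  n13('bcab'): parent n12 fail=6; on 'b' 6 → fail=7;  out ∅∪∅=∅
  n10('abbab'): parent n9 fail=5; on 'b' 5→6 → fail=7;  out {2}∪∅={2}
  n14('bcaba'): parent n13 fail=7; on 'a' 7→1 → fail=5;  out ∅∪{1,4}={1,4}
  n15('bcabab'): parent n14 fail=5; on 'b' 5→6 → fail=7;  out {3}∪∅={3}

Text stream:
[0] read 'b'  n0⇒n1
[1] read 'a'  n1⇒n5  → match P1@[0:1],P4@[1:1]
[2] read 'a'  n5⇒n6 ·f  → match P4@[2:2]
[3] read 'c'  n6⇒n0 ·f
[4] read 'b'  n0⇒n1
[5] read 'c'  n1⇒n11
[6] read 'a'  n11⇒n12  → match P4@[6:6]
[7] read 'b'  n12⇒n13
[8] read 'a'  n13⇒n14  → match P1@[7:8],P4@[8:8]
[9] read 'b'  n14⇒n15  → match P3@[4:9]
[10] read 'c'  n15⇒n11 ·f
[11] read 'a'  n11⇒n12  → match P4@[11:11]
[12] read 'b'  n12⇒n13
[13] read 'a'  n13⇒n14  → match P1@[12:13],P4@[13:13]
[14] read 'b'  n14⇒n15  → match P3@[9:14]
[15] read 'b'  n15⇒n8 ·f
[16] read 'a'  n8⇒n9  → match P1@[15:16],P4@[16:16]
[17] read 'b'  n9⇒n10  → match P2@[13:17]
[18] read 'b'  n10⇒n8 ·f
[19] read 'a'  n8⇒n9  → match P1@[18:19],P4@[19:19]
[20] read 'b'  n9⇒n10  → match P2@[16:20]
[21] read 'b'  n10⇒n8 ·f
[22] read 'a'  n8⇒n9  → match P1@[21:22],P4@[22:22]
[23] read 'b'  n9⇒n10  → match P2@[19:23]
[24] read 'a'  n10⇒n5 ·f  → match P1@[23:24],P4@[24:24]
[25] read 'b'  n5⇒n7 ·f
[26] read 'c'  n7⇒n11 ·f
[27] read 'a'  n11⇒n12  → match P4@[27:27]
[28] read 'b'  n12⇒n13
[29] read 'a'  n13⇒n14  → match P1@[28:29],P4@[29:29]
[30] read 'b'  n14⇒n15  → match P3@[25:30]
[31] read 'b'  n15⇒n8 ·f
[32] read 'c'  n8⇒n3 ·f
[33] read 'a'  n3⇒n12 ·f  → match P4@[33:33]
[34] read 'b'  n12⇒n13
[35] read 'a'  n13⇒n14  → match P1@[34:35],P4@[35:35]
[36] read 'b'  n14⇒n15  → match P3@[31:36]
[37] read 'a'  n15⇒n5 ·f  → match P1@[36:37],P4@[37:37]
[38] read 'a'  n5⇒n6 ·f  → match P4@[38:38]
[39] read 'b'  n6⇒n7
[40] read 'b'  n7⇒n8
[41] read 'c'  n8⇒n3 ·f
[42] read 'c'  n3⇒n4  → match P0@[39:42]
[43] read 'b'  n4⇒n1 ·f
[44] read 'b'  n1⇒n2
[45] read 'c'  n2⇒n3
[46] read 'c'  n3⇒n4  → match P0@[43:46]
[47] read 'b'  n4⇒n1 ·f
[48] read 'b'  n1⇒n2
[49] read 'c'  n2⇒n3
[50] read 'c'  n3⇒n4  → match P0@[47:50]
[51] read 'b'  n4⇒n1 ·f
[52] read 'c'  n1⇒n11
[53] read 'a'  n11⇒n12  → match P4@[53:53]
[54] read 'b'  n12⇒n13

Result: [[1,1],[1,4],[2,4],[6,4],[8,1],[8,4],[9,3],[11,4],[13,1],[13,4],[14,3],[16,1],[16,4],[17,2],[19,1],[19,4],[20,2],[22,1],[22,4],[23,2],[24,1],[24,4],[27,4],[29,1],[29,4],[30,3],[33,4],[35,1],[35,4],[36,3],[37,1],[37,4],[38,4],[42,0],[46,0],[50,0],[53,4]]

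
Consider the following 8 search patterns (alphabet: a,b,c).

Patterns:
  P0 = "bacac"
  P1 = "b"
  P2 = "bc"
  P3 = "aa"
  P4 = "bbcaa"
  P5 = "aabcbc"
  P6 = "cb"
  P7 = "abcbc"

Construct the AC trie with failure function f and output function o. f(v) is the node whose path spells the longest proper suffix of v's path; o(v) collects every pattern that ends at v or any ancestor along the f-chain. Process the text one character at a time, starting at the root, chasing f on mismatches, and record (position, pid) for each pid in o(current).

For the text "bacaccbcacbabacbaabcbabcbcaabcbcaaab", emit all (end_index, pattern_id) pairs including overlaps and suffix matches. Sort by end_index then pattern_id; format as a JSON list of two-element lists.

Construct AC machine:
Trie nodes:
  0='ε' goto a→7 b→1 c→17
  1='b' goto a→2 b→9 c→6  [P1 ends]
  2='ba' goto c→3
  3='bac' goto a→4
  4='baca' goto c→5
  5='bacac' goto ·  [P0 ends]
  6='bc' goto ·  [P2 ends]
  7='a' goto a→8 b→19
  8='aa' goto b→13  [P3 ends]
  9='bb' goto c→10
  10='bbc' goto a→11
  11='bbca' goto a→12
  12='bbcaa' goto ·  [P4 ends]
  13='aab' goto c→14
  14='aabc' goto b→15
  15='aabcb' goto c→16
  16='aabcbc' goto ·  [P5 ends]
  17='c' goto b→18
  18='cb' goto ·  [P6 ends]
  19='ab' goto c→20
  20='abc' goto b→21
  21='abcb' goto c→22
  22='abcbc' goto ·  [P7 ends]

BFS fail/out derivation:
  n1('b'): parent n0 fail=0; on 'b' 0 → fail=0;  out {1}∪∅={1}
  n7('a'): parent n0 fail=0; on 'a' 0 → fail=0;  out ∅∪∅=∅
  n17('c'): parent n0 fail=0; on 'c' 0 → fail=0;  out ∅∪∅=∅
  n2('ba'): parent n1 fail=0; on 'a' 0 → fail=7;  out ∅∪∅=∅
  n6('bc'): parent n1 fail=0; on 'c' 0 → fail=17;  out {2}∪∅={2}
  n8('aa'): parent n7 fail=0; on 'a' 0 → fail=7;  out {3}∪∅={3}
  n9('bb'): parent n1 fail=0; on 'b' 0 → fail=1;  out ∅∪{1}={1}
  n18('cb'): parent n17 fail=0; on 'b' 0 → fail=1;  out {6}∪{1}={1,6}
  n19('ab'): parent n7 fail=0; on 'b' 0 → fail=1;  out ∅∪{1}={1}
  n3('bac'): parent n2 fail=7; on 'c' 7→0 → fail=17;  out ∅∪∅=∅
  n10('bbc'): parent n9 fail=1; on 'c' 1 → fail=6;  out ∅∪{2}={2}
  n13('aab'): parent n8 fail=7; on 'b' 7 → fail=19;  out ∅∪{1}={1}
  n20('abc'): parent n19 fail=1; on 'c' 1 → fail=6;  out ∅∪{2}={2}
  n4('baca'): parent n3 fail=17; on 'a' 17→0 → fail=7;  out ∅∪∅=∅
  n11('bbca'): parent n10 fail=6; on 'a' 6→17→0 → fail=7;  out ∅∪∅=∅
  n14('aabc'): parent n13 fail=19; on 'c' 19 → fail=20;  out ∅∪{2}={2}
  n21('abcb'): parent n20 fail=6; on 'b' 6→17 → fail=18;  out ∅∪{1,6}={1,6}
  n5('bacac'): parent n4 fail=7; on 'c' 7→0 → fail=17;  out {0}∪∅={0}
  n12('bbcaa'): parent n11 fail=7; on 'a' 7 → fail=8;  out {4}∪{3}={3,4}
  n15('aabcb'): parent n14 fail=20; on 'b' 20 → fail=21;  out ∅∪{1,6}={1,6}
  n22('abcbc'): parent n21 fail=18; on 'c' 18→1 → fail=6;  out {7}∪{2}={2,7}
  n16('aabcbc'): parent n15 fail=21; on 'c' 21 → fail=22;  out {5}∪{2,7}={2,5,7}

Scan:
pos 0 'b': at 1  emit P1@[0:0]
pos 1 'a': at 2
pos 2 'c': at 3
pos 3 'a': at 4
pos 4 'c': at 5  emit P0@[0:4]
pos 5 'c': at 17 (via fail)
pos 6 'b': at 18  emit P1@[6:6],P6@[5:6]
pos 7 'c': at 6 (via fail)  emit P2@[6:7]
pos 8 'a': at 7 (via fail)
pos 9 'c': at 17 (via fail)
pos 10 'b': at 18  emit P1@[10:10],P6@[9:10]
pos 11 'a': at 2 (via fail)
pos 12 'b': at 19 (via fail)  emit P1@[12:12]
pos 13 'a': at 2 (via fail)
pos 14 'c': at 3
pos 15 'b': at 18 (via fail)  emit P1@[15:15],P6@[14:15]
pos 16 'a': at 2 (via fail)
pos 17 'a': at 8 (via fail)  emit P3@[16:17]
pos 18 'b': at 13  emit P1@[18:18]
pos 19 'c': at 14  emit P2@[18:19]
pos 20 'b': at 15  emit P1@[20:20],P6@[19:20]
pos 21 'a': at 2 (via fail)
pos 22 'b': at 19 (via fail)  emit P1@[22:22]
pos 23 'c': at 20  emit P2@[22:23]
pos 24 'b': at 21  emit P1@[24:24],P6@[23:24]
pos 25 'c': at 22  emit P2@[24:25],P7@[21:25]
pos 26 'a': at 7 (via fail)
pos 27 'a': at 8  emit P3@[26:27]
pos 28 'b': at 13  emit P1@[28:28]
pos 29 'c': at 14  emit P2@[28:29]
pos 30 'b': at 15  emit P1@[30:30],P6@[29:30]
pos 31 'c': at 16  emit P2@[30:31],P5@[26:31],P7@[27:31]
pos 32 'a': at 7 (via fail)
pos 33 'a': at 8  emit P3@[32:33]
pos 34 'a': at 8 (via fail)  emit P3@[33:34]
pos 35 'b': at 13  emit P1@[35:35]

Matches: [[0,1],[4,0],[6,1],[6,6],[7,2],[10,1],[10,6],[12,1],[15,1],[15,6],[17,3],[18,1],[19,2],[20,1],[20,6],[22,1],[23,2],[24,1],[24,6],[25,2],[25,7],[27,3],[28,1],[29,2],[30,1],[30,6],[31,2],[31,5],[31,7],[33,3],[34,3],[35,1]]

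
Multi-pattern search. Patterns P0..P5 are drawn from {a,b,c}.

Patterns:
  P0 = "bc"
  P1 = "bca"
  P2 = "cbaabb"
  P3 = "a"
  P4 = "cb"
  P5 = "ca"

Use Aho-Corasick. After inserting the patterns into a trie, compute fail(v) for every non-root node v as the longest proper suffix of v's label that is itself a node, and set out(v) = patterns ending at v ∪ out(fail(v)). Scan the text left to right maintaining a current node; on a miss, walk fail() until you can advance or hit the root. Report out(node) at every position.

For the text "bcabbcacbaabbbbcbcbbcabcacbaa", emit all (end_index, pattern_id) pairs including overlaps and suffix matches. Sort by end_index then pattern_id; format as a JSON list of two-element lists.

Build automaton:
Trie nodes:
  0='ε' goto a→10 b→1 c→4
  1='b' goto c→2
  2='bc' goto a→3  ←P0
  3='bca' goto ·  ←P1
  4='c' goto a→11 b→5
  5='cb' goto a→6  ←P4
  6='cba' goto a→7
  7='cbaa' goto b→8
  8='cbaab' goto b→9
  9='cbaabb' goto ·  ←P2
  10='a' goto ·  ←P3
  11='ca' goto ·  ←P5

Failure links (BFS by depth):
  fail(1) 'b': from fail(0)=0 chase 'b': 0 ⇒ 0;  out=∅∪out(0)=∅
  fail(4) 'c': from fail(0)=0 chase 'c': 0 ⇒ 0;  out=∅∪out(0)=∅
  fail(10) 'a': from fail(0)=0 chase 'a': 0 ⇒ 0;  out={3}∪out(0)={3}
  fail(2) 'bc': from fail(1)=0 chase 'c': 0 ⇒ 4;  out={0}∪out(4)={0}
  fail(5) 'cb': from fail(4)=0 chase 'b': 0 ⇒ 1;  out={4}∪out(1)={4}
  fail(11) 'ca': from fail(4)=0 chase 'a': 0 ⇒ 10;  out={5}∪out(10)={3,5}
  fail(3) 'bca': from fail(2)=4 chase 'a': 4 ⇒ 11;  out={1}∪out(11)={1,3,5}
  fail(6) 'cba': from fail(5)=1 chase 'a': 1→0 ⇒ 10;  out=∅∪out(10)={3}
  fail(7) 'cbaa': from fail(6)=10 chase 'a': 10→0 ⇒ 10;  out=∅∪out(10)={3}
  fail(8) 'cbaab': from fail(7)=10 chase 'b': 10→0 ⇒ 1;  out=∅∪out(1)=∅
  fail(9) 'cbaabb': from fail(8)=1 chase 'b': 1→0 ⇒ 1;  out={2}∪out(1)={2}

Text stream:
[0] read 'b'  n0⇒n1
[1] read 'c'  n1⇒n2  emit P0@[0:1]
[2] read 'a'  n2⇒n3  emit P1@[0:2],P3@[2:2],P5@[1:2]
[3] read 'b'  n3⇒n1 (fail-walked)
[4] read 'b'  n1⇒n1 (fail-walked)
[5] read 'c'  n1⇒n2  emit P0@[4:5]
[6] read 'a'  n2⇒n3  emit P1@[4:6],P3@[6:6],P5@[5:6]
[7] read 'c'  n3⇒n4 (fail-walked)
[8] read 'b'  n4⇒n5  emit P4@[7:8]
[9] read 'a'  n5⇒n6  emit P3@[9:9]
[10] read 'a'  n6⇒n7  emit P3@[10:10]
[11] read 'b'  n7⇒n8
[12] read 'b'  n8⇒n9  emit P2@[7:12]
[13] read 'b'  n9⇒n1 (fail-walked)
[14] read 'b'  n1⇒n1 (fail-walked)
[15] read 'c'  n1⇒n2  emit P0@[14:15]
[16] read 'b'  n2⇒n5 (fail-walked)  emit P4@[15:16]
[17] read 'c'  n5⇒n2 (fail-walked)  emit P0@[16:17]
[18] read 'b'  n2⇒n5 (fail-walked)  emit P4@[17:18]
[19] read 'b'  n5⇒n1 (fail-walked)
[20] read 'c'  n1⇒n2  emit P0@[19:20]
[21] read 'a'  n2⇒n3  emit P1@[19:21],P3@[21:21],P5@[20:21]
[22] read 'b'  n3⇒n1 (fail-walked)
[23] read 'c'  n1⇒n2  emit P0@[22:23]
[24] read 'a'  n2⇒n3  emit P1@[22:24],P3@[24:24],P5@[23:24]
[25] read 'c'  n3⇒n4 (fail-walked)
[26] read 'b'  n4⇒n5  emit P4@[25:26]
[27] read 'a'  n5⇒n6  emit P3@[27:27]
[28] read 'a'  n6⇒n7  emit P3@[28:28]

Result: [[1,0],[2,1],[2,3],[2,5],[5,0],[6,1],[6,3],[6,5],[8,4],[9,3],[10,3],[12,2],[15,0],[16,4],[17,0],[18,4],[20,0],[21,1],[21,3],[21,5],[23,0],[24,1],[24,3],[24,5],[26,4],[27,3],[28,3]]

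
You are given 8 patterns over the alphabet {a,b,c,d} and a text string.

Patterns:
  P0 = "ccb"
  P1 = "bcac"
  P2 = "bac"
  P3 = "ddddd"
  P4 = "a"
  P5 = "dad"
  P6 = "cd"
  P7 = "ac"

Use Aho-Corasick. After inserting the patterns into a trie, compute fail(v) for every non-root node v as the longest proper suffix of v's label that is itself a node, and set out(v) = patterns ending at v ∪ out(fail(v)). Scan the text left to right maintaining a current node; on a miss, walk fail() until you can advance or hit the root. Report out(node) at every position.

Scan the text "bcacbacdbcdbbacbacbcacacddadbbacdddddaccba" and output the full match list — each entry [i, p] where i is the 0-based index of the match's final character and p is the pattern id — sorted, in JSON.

Build automaton:
Trie nodes:
  0='ε' goto a→15 b→4 c→1 d→10
  1='c' goto c→2 d→18
  2='cc' goto b→3
  3='ccb' goto ·  ←P0
  4='b' goto a→8 c→5
  5='bc' goto a→6
  6='bca' goto c→7
  7='bcac' goto ·  ←P1
  8='ba' goto c→9
  9='bac' goto ·  ←P2
  10='d' goto a→16 d→11
  11='dd' goto d→12
  12='ddd' goto d→13
  13='dddd' goto d→14
  14='ddddd' goto ·  ←P3
  15='a' goto c→19  ←P4
  16='da' goto d→17
  17='dad' goto ·  ←P5
  18='cd' goto ·  ←P6
  19='ac' goto ·  ←P7

Failure links (BFS by depth):
  fail(1) 'c': from fail(0)=0 chase 'c': 0 ⇒ 0;  out=∅∪out(0)=∅
  fail(4) 'b': from fail(0)=0 chase 'b': 0 ⇒ 0;  out=∅∪out(0)=∅
  fail(10) 'd': from fail(0)=0 chase 'd': 0 ⇒ 0;  out=∅∪out(0)=∅
  fail(15) 'a': from fail(0)=0 chase 'a': 0 ⇒ 0;  out={4}∪out(0)={4}
  fail(2) 'cc': from fail(1)=0 chase 'c': 0 ⇒ 1;  out=∅∪out(1)=∅
  fail(5) 'bc': from fail(4)=0 chase 'c': 0 ⇒ 1;  out=∅∪out(1)=∅
  fail(8) 'ba': from fail(4)=0 chase 'a': 0 ⇒ 15;  out=∅∪out(15)={4}
  fail(11) 'dd': from fail(10)=0 chase 'd': 0 ⇒ 10;  out=∅∪out(10)=∅
  fail(16) 'da': from fail(10)=0 chase 'a': 0 ⇒ 15;  out=∅∪out(15)={4}
  fail(18) 'cd': from fail(1)=0 chase 'd': 0 ⇒ 10;  out={6}∪out(10)={6}
  fail(19) 'ac': from fail(15)=0 chase 'c': 0 ⇒ 1;  out={7}∪out(1)={7}
  fail(3) 'ccb': from fail(2)=1 chase 'b': 1→0 ⇒ 4;  out={0}∪out(4)={0}
  fail(6) 'bca': from fail(5)=1 chase 'a': 1→0 ⇒ 15;  out=∅∪out(15)={4}
  fail(9) 'bac': from fail(8)=15 chase 'c': 15 ⇒ 19;  out={2}∪out(19)={2,7}
  fail(12) 'ddd': from fail(11)=10 chase 'd': 10 ⇒ 11;  out=∅∪out(11)=∅
  fail(17) 'dad': from fail(16)=15 chase 'd': 15→0 ⇒ 10;  out={5}∪out(10)={5}
  fail(7) 'bcac': from fail(6)=15 chase 'c': 15 ⇒ 19;  out={1}∪out(19)={1,7}
  fail(13) 'dddd': from fail(12)=11 chase 'd': 11 ⇒ 12;  out=∅∪out(12)=∅
  fail(14) 'ddddd': from fail(13)=12 chase 'd': 12 ⇒ 13;  out={3}∪out(13)={3}

Scan:
i=0 'b': node 0→4
i=1 'c': node 4→5
i=2 'a': node 5→6  ** P4@[2:2]
i=3 'c': node 6→7  ** P1@[0:3],P7@[2:3]
i=4 'b': node 7→4 (via fail)
i=5 'a': node 4→8  ** P4@[5:5]
i=6 'c': node 8→9  ** P2@[4:6],P7@[5:6]
i=7 'd': node 9→18 (via fail)  ** P6@[6:7]
i=8 'b': node 18→4 (via fail)
i=9 'c': node 4→5
i=10 'd': node 5→18 (via fail)  ** P6@[9:10]
i=11 'b': node 18→4 (via fail)
i=12 'b': node 4→4 (via fail)
i=13 'a': node 4→8  ** P4@[13:13]
i=14 'c': node 8→9  ** P2@[12:14],P7@[13:14]
i=15 'b': node 9→4 (via fail)
i=16 'a': node 4→8  ** P4@[16:16]
i=17 'c': node 8→9  ** P2@[15:17],P7@[16:17]
i=18 'b': node 9→4 (via fail)
i=19 'c': node 4→5
i=20 'a': node 5→6  ** P4@[20:20]
i=21 'c': node 6→7  ** P1@[18:21],P7@[20:21]
i=22 'a': node 7→15 (via fail)  ** P4@[22:22]
i=23 'c': node 15→19  ** P7@[22:23]
i=24 'd': node 19→18 (via fail)  ** P6@[23:24]
i=25 'd': node 18→11 (via fail)
i=26 'a': node 11→16 (via fail)  ** P4@[26:26]
i=27 'd': node 16→17  ** P5@[25:27]
i=28 'b': node 17→4 (via fail)
i=29 'b': node 4→4 (via fail)
i=30 'a': node 4→8  ** P4@[30:30]
i=31 'c': node 8→9  ** P2@[29:31],P7@[30:31]
i=32 'd': node 9→18 (via fail)  ** P6@[31:32]
i=33 'd': node 18→11 (via fail)
i=34 'd': node 11→12
i=35 'd': node 12→13
i=36 'd': node 13→14  ** P3@[32:36]
i=37 'a': node 14→16 (via fail)  ** P4@[37:37]
i=38 'c': node 16→19 (via fail)  ** P7@[37:38]
i=39 'c': node 19→2 (via fail)
i=40 'b': node 2→3  ** P0@[38:40]
i=41 'a': node 3→8 (via fail)  ** P4@[41:41]

Result: [[2,4],[3,1],[3,7],[5,4],[6,2],[6,7],[7,6],[10,6],[13,4],[14,2],[14,7],[16,4],[17,2],[17,7],[20,4],[21,1],[21,7],[22,4],[23,7],[24,6],[26,4],[27,5],[30,4],[31,2],[31,7],[32,6],[36,3],[37,4],[38,7],[40,0],[41,4]]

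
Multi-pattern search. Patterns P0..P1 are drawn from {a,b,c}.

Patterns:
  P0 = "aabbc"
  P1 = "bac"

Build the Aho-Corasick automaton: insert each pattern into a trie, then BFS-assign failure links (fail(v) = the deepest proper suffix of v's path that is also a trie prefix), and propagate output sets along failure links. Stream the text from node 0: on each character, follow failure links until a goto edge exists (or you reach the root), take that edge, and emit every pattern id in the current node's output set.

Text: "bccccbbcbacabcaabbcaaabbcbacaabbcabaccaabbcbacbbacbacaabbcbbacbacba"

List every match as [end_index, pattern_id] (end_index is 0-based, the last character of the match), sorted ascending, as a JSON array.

Build automaton:
Trie (insert patterns):
  n0 'ε': a→1 b→6
  n1 'a': a→2
  n2 'aa': b→3
  n3 'aab': b→4
  n4 'aabb': c→5
  n5 'aabbc': ·  [P0 ends]
  n6 'b': a→7
  n7 'ba': c→8
  n8 'bac': ·  [P1 ends]

BFS fail/out derivation:
  n1('a'): parent n0 fail=0; on 'a' 0 → fail=0;  out ∅∪∅=∅
  n6('b'): parent n0 fail=0; on 'b' 0 → fail=0;  out ∅∪∅=∅
  n2('aa'): parent n1 fail=0; on 'a' 0 → fail=1;  out ∅∪∅=∅
  n7('ba'): parent n6 fail=0; on 'a' 0 → fail=1;  out ∅∪∅=∅
  n3('aab'): parent n2 fail=1; on 'b' 1→0 → fail=6;  out ∅∪∅=∅
  n8('bac'): parent n7 fail=1; on 'c' 1→0 → fail=0;  out {1}∪∅={1}
  n4('aabb'): parent n3 fail=6; on 'b' 6→0 → fail=6;  out ∅∪∅=∅
  n5('aabbc'): parent n4 fail=6; on 'c' 6→0 → fail=0;  out {0}∪∅={0}

Scan:
[0] read 'b'  n0⇒n6
[1] read 'c'  n6⇒n0 (via fail)
[2] read 'c'  n0⇒n0
[3] read 'c'  n0⇒n0
[4] read 'c'  n0⇒n0
[5] read 'b'  n0⇒n6
[6] read 'b'  n6⇒n6 (via fail)
[7] read 'c'  n6⇒n0 (via fail)
[8] read 'b'  n0⇒n6
[9] read 'a'  n6⇒n7
[10] read 'c'  n7⇒n8  ** P1@[8:10]
[11] read 'a'  n8⇒n1 (via fail)
[12] read 'b'  n1⇒n6 (via fail)
[13] read 'c'  n6⇒n0 (via fail)
[14] read 'a'  n0⇒n1
[15] read 'a'  n1⇒n2
[16] read 'b'  n2⇒n3
[17] read 'b'  n3⇒n4
[18] read 'c'  n4⇒n5  ** P0@[14:18]
[19] read 'a'  n5⇒n1 (via fail)
[20] read 'a'  n1⇒n2
[21] read 'a'  n2⇒n2 (via fail)
[22] read 'b'  n2⇒n3
[23] read 'b'  n3⇒n4
[24] read 'c'  n4⇒n5  ** P0@[20:24]
[25] read 'b'  n5⇒n6 (via fail)
[26] read 'a'  n6⇒n7
[27] read 'c'  n7⇒n8  ** P1@[25:27]
[28] read 'a'  n8⇒n1 (via fail)
[29] read 'a'  n1⇒n2
[30] read 'b'  n2⇒n3
[31] read 'b'  n3⇒n4
[32] read 'c'  n4⇒n5  ** P0@[28:32]
[33] read 'a'  n5⇒n1 (via fail)
[34] read 'b'  n1⇒n6 (via fail)
[35] read 'a'  n6⇒n7
[36] read 'c'  n7⇒n8  ** P1@[34:36]
[37] read 'c'  n8⇒n0 (via fail)
[38] read 'a'  n0⇒n1
[39] read 'a'  n1⇒n2
[40] read 'b'  n2⇒n3
[41] read 'b'  n3⇒n4
[42] read 'c'  n4⇒n5  ** P0@[38:42]
[43] read 'b'  n5⇒n6 (via fail)
[44] read 'a'  n6⇒n7
[45] read 'c'  n7⇒n8  ** P1@[43:45]
[46] read 'b'  n8⇒n6 (via fail)
[47] read 'b'  n6⇒n6 (via fail)
[48] read 'a'  n6⇒n7
[49] read 'c'  n7⇒n8  ** P1@[47:49]
[50] read 'b'  n8⇒n6 (via fail)
[51] read 'a'  n6⇒n7
[52] read 'c'  n7⇒n8  ** P1@[50:52]
[53] read 'a'  n8⇒n1 (via fail)
[54] read 'a'  n1⇒n2
[55] read 'b'  n2⇒n3
[56] read 'b'  n3⇒n4
[57] read 'c'  n4⇒n5  ** P0@[53:57]
[58] read 'b'  n5⇒n6 (via fail)
[59] read 'b'  n6⇒n6 (via fail)
[60] read 'a'  n6⇒n7
[61] read 'c'  n7⇒n8  ** P1@[59:61]
[62] read 'b'  n8⇒n6 (via fail)
[63] read 'a'  n6⇒n7
[64] read 'c'  n7⇒n8  ** P1@[62:64]
[65] read 'b'  n8⇒n6 (via fail)
[66] read 'a'  n6⇒n7

Matches: [[10,1],[18,0],[24,0],[27,1],[32,0],[36,1],[42,0],[45,1],[49,1],[52,1],[57,0],[61,1],[64,1]]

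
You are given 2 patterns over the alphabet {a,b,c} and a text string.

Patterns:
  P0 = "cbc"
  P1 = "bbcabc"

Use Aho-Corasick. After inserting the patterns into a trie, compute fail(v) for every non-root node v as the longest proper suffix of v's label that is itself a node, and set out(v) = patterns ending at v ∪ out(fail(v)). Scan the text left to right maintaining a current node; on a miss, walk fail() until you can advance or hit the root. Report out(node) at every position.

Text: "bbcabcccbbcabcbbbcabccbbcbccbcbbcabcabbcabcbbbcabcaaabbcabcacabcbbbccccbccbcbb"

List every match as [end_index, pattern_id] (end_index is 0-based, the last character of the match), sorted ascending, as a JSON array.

Construct AC machine:
Trie nodes:
  0='ε' goto b→4 c→1
  1='c' goto b→2
  2='cb' goto c→3
  3='cbc' goto ·  ←P0
  4='b' goto b→5
  5='bb' goto c→6
  6='bbc' goto a→7
  7='bbca' goto b→8
  8='bbcab' goto c→9
  9='bbcabc' goto ·  ←P1

Failure links (BFS by depth):
  fail(1) 'c': from fail(0)=0 chase 'c': 0 ⇒ 0;  out=∅∪out(0)=∅
  fail(4) 'b': from fail(0)=0 chase 'b': 0 ⇒ 0;  out=∅∪out(0)=∅
  fail(2) 'cb': from fail(1)=0 chase 'b': 0 ⇒ 4;  out=∅∪out(4)=∅
  fail(5) 'bb': from fail(4)=0 chase 'b': 0 ⇒ 4;  out=∅∪out(4)=∅
  fail(3) 'cbc': from fail(2)=4 chase 'c': 4→0 ⇒ 1;  out={0}∪out(1)={0}
  fail(6) 'bbc': from fail(5)=4 chase 'c': 4→0 ⇒ 1;  out=∅∪out(1)=∅
  fail(7) 'bbca': from fail(6)=1 chase 'a': 1→0 ⇒ 0;  out=∅∪out(0)=∅
  fail(8) 'bbcab': from fail(7)=0 chase 'b': 0 ⇒ 4;  out=∅∪out(4)=∅
  fail(9) 'bbcabc': from fail(8)=4 chase 'c': 4→0 ⇒ 1;  out={1}∪out(1)={1}

Text stream:
i=0 'b': node 0→4
i=1 'b': node 4→5
i=2 'c': node 5→6
i=3 'a': node 6→7
i=4 'b': node 7→8
i=5 'c': node 8→9  emit P1@[0:5]
i=6 'c': node 9→1 ·f
i=7 'c': node 1→1 ·f
i=8 'b': node 1→2
i=9 'b': node 2→5 ·f
i=10 'c': node 5→6
i=11 'a': node 6→7
i=12 'b': node 7→8
i=13 'c': node 8→9  emit P1@[8:13]
i=14 'b': node 9→2 ·f
i=15 'b': node 2→5 ·f
i=16 'b': node 5→5 ·f
i=17 'c': node 5→6
i=18 'a': node 6→7
i=19 'b': node 7→8
i=20 'c': node 8→9  emit P1@[15:20]
i=21 'c': node 9→1 ·f
i=22 'b': node 1→2
i=23 'b': node 2→5 ·f
i=24 'c': node 5→6
i=25 'b': node 6→2 ·f
i=26 'c': node 2→3  emit P0@[24:26]
i=27 'c': node 3→1 ·f
i=28 'b': node 1→2
i=29 'c': node 2→3  emit P0@[27:29]
i=30 'b': node 3→2 ·f
i=31 'b': node 2→5 ·f
i=32 'c': node 5→6
i=33 'a': node 6→7
i=34 'b': node 7→8
i=35 'c': node 8→9  emit P1@[30:35]
i=36 'a': node 9→0 ·f
i=37 'b': node 0→4
i=38 'b': node 4→5
i=39 'c': node 5→6
i=40 'a': node 6→7
i=41 'b': node 7→8
i=42 'c': node 8→9  emit P1@[37:42]
i=43 'b': node 9→2 ·f
i=44 'b': node 2→5 ·f
i=45 'b': node 5→5 ·f
i=46 'c': node 5→6
i=47 'a': node 6→7
i=48 'b': node 7→8
i=49 'c': node 8→9  emit P1@[44:49]
i=50 'a': node 9→0 ·f
i=51 'a': node 0→0
i=52 'a': node 0→0
i=53 'b': node 0→4
i=54 'b': node 4→5
i=55 'c': node 5→6
i=56 'a': node 6→7
i=57 'b': node 7→8
i=58 'c': node 8→9  emit P1@[53:58]
i=59 'a': node 9→0 ·f
i=60 'c': node 0→1
i=61 'a': node 1→0 ·f
i=62 'b': node 0→4
i=63 'c': node 4→1 ·f
i=64 'b': node 1→2
i=65 'b': node 2→5 ·f
i=66 'b': node 5→5 ·f
i=67 'c': node 5→6
i=68 'c': node 6→1 ·f
i=69 'c': node 1→1 ·f
i=70 'c': node 1→1 ·f
i=71 'b': node 1→2
i=72 'c': node 2→3  emit P0@[70:72]
i=73 'c': node 3→1 ·f
i=74 'b': node 1→2
i=75 'c': node 2→3  emit P0@[73:75]
i=76 'b': node 3→2 ·f
i=77 'b': node 2→5 ·f

Matches: [[5,1],[13,1],[20,1],[26,0],[29,0],[35,1],[42,1],[49,1],[58,1],[72,0],[75,0]]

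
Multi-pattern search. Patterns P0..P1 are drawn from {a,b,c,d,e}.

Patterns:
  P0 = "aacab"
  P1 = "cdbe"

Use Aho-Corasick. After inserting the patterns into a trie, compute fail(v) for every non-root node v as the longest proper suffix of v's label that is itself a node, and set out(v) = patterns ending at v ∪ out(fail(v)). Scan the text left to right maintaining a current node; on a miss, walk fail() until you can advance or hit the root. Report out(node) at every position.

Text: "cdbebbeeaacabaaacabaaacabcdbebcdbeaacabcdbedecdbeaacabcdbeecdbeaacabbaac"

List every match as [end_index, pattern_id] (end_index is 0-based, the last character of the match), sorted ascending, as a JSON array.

Build automaton:
Trie (insert patterns):
  n0 'ε': a→1 c→6
  n1 'a': a→2
  n2 'aa': c→3
  n3 'aac': a→4
  n4 'aaca': b→5
  n5 'aacab': ·  [P0 ends]
  n6 'c': d→7
  n7 'cd': b→8
  n8 'cdb': e→9
  n9 'cdbe': ·  [P1 ends]

BFS fail/out derivation:
  fail(1) 'a': from fail(0)=0 chase 'a': 0 ⇒ 0;  out=∅∪out(0)=∅
  fail(6) 'c': from fail(0)=0 chase 'c': 0 ⇒ 0;  out=∅∪out(0)=∅
  fail(2) 'aa': from fail(1)=0 chase 'a': 0 ⇒ 1;  out=∅∪out(1)=∅
  fail(7) 'cd': from fail(6)=0 chase 'd': 0 ⇒ 0;  out=∅∪out(0)=∅
  fail(3) 'aac': from fail(2)=1 chase 'c': 1→0 ⇒ 6;  out=∅∪out(6)=∅
  fail(8) 'cdb': from fail(7)=0 chase 'b': 0 ⇒ 0;  out=∅∪out(0)=∅
  fail(4) 'aaca': from fail(3)=6 chase 'a': 6→0 ⇒ 1;  out=∅∪out(1)=∅
  fail(9) 'cdbe': from fail(8)=0 chase 'e': 0 ⇒ 0;  out={1}∪out(0)={1}
  fail(5) 'aacab': from fail(4)=1 chase 'b': 1→0 ⇒ 0;  out={0}∪out(0)={0}

Scan:
[0] read 'c'  n0⇒n6
[1] read 'd'  n6⇒n7
[2] read 'b'  n7⇒n8
[3] read 'e'  n8⇒n9  ** P1@[0:3]
[4] read 'b'  n9⇒n0 ·f
[5] read 'b'  n0⇒n0
[6] read 'e'  n0⇒n0
[7] read 'e'  n0⇒n0
[8] read 'a'  n0⇒n1
[9] read 'a'  n1⇒n2
[10] read 'c'  n2⇒n3
[11] read 'a'  n3⇒n4
[12] read 'b'  n4⇒n5  ** P0@[8:12]
[13] read 'a'  n5⇒n1 ·f
[14] read 'a'  n1⇒n2
[15] read 'a'  n2⇒n2 ·f
[16] read 'c'  n2⇒n3
[17] read 'a'  n3⇒n4
[18] read 'b'  n4⇒n5  ** P0@[14:18]
[19] read 'a'  n5⇒n1 ·f
[20] read 'a'  n1⇒n2
[21] read 'a'  n2⇒n2 ·f
[22] read 'c'  n2⇒n3
[23] read 'a'  n3⇒n4
[24] read 'b'  n4⇒n5  ** P0@[20:24]
[25] read 'c'  n5⇒n6 ·f
[26] read 'd'  n6⇒n7
[27] read 'b'  n7⇒n8
[28] read 'e'  n8⇒n9  ** P1@[25:28]
[29] read 'b'  n9⇒n0 ·f
[30] read 'c'  n0⇒n6
[31] read 'd'  n6⇒n7
[32] read 'b'  n7⇒n8
[33] read 'e'  n8⇒n9  ** P1@[30:33]
[34] read 'a'  n9⇒n1 ·f
[35] read 'a'  n1⇒n2
[36] read 'c'  n2⇒n3
[37] read 'a'  n3⇒n4
[38] read 'b'  n4⇒n5  ** P0@[34:38]
[39] read 'c'  n5⇒n6 ·f
[40] read 'd'  n6⇒n7
[41] read 'b'  n7⇒n8
[42] read 'e'  n8⇒n9  ** P1@[39:42]
[43] read 'd'  n9⇒n0 ·f
[44] read 'e'  n0⇒n0
[45] read 'c'  n0⇒n6
[46] read 'd'  n6⇒n7
[47] read 'b'  n7⇒n8
[48] read 'e'  n8⇒n9  ** P1@[45:48]
[49] read 'a'  n9⇒n1 ·f
[50] read 'a'  n1⇒n2
[51] read 'c'  n2⇒n3
[52] read 'a'  n3⇒n4
[53] read 'b'  n4⇒n5  ** P0@[49:53]
[54] read 'c'  n5⇒n6 ·f
[55] read 'd'  n6⇒n7
[56] read 'b'  n7⇒n8
[57] read 'e'  n8⇒n9  ** P1@[54:57]
[58] read 'e'  n9⇒n0 ·f
[59] read 'c'  n0⇒n6
[60] read 'd'  n6⇒n7
[61] read 'b'  n7⇒n8
[62] read 'e'  n8⇒n9  ** P1@[59:62]
[63] read 'a'  n9⇒n1 ·f
[64] read 'a'  n1⇒n2
[65] read 'c'  n2⇒n3
[66] read 'a'  n3⇒n4
[67] read 'b'  n4⇒n5  ** P0@[63:67]
[68] read 'b'  n5⇒n0 ·f
[69] read 'a'  n0⇒n1
[70] read 'a'  n1⇒n2
[71] read 'c'  n2⇒n3

Result: [[3,1],[12,0],[18,0],[24,0],[28,1],[33,1],[38,0],[42,1],[48,1],[53,0],[57,1],[62,1],[67,0]]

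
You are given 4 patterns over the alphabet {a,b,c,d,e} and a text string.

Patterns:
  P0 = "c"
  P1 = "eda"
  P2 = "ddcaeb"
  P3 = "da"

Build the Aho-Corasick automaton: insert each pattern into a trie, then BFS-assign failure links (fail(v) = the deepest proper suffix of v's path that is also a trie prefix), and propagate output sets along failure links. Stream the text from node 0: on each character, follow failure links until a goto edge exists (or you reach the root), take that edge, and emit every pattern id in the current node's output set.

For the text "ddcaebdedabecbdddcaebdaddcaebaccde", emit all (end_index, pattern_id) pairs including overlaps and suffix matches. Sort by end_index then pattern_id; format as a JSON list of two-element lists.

Build automaton:
Trie (insert patterns):
  0='ε' goto c→1 d→5 e→2
  1='c' goto ·  [P0 ends]
  2='e' goto d→3
  3='ed' goto a→4
  4='eda' goto ·  [P1 ends]
  5='d' goto a→11 d→6
  6='dd' goto c→7
  7='ddc' goto a→8
  8='ddca' goto e→9
  9='ddcae' goto b→10
  10='ddcaeb' goto ·  [P2 ends]
  11='da' goto ·  [P3 ends]

Failure links (BFS by depth):
  fail(1) 'c': from fail(0)=0 chase 'c': 0 ⇒ 0;  out={0}∪out(0)={0}
  fail(2) 'e': from fail(0)=0 chase 'e': 0 ⇒ 0;  out=∅∪out(0)=∅
  fail(5) 'd': from fail(0)=0 chase 'd': 0 ⇒ 0;  out=∅∪out(0)=∅
  fail(3) 'ed': from fail(2)=0 chase 'd': 0 ⇒ 5;  out=∅∪out(5)=∅
  fail(6) 'dd': from fail(5)=0 chase 'd': 0 ⇒ 5;  out=∅∪out(5)=∅
  fail(11) 'da': from fail(5)=0 chase 'a': 0 ⇒ 0;  out={3}∪out(0)={3}
  fail(4) 'eda': from fail(3)=5 chase 'a': 5 ⇒ 11;  out={1}∪out(11)={1,3}
  fail(7) 'ddc': from fail(6)=5 chase 'c': 5→0 ⇒ 1;  out=∅∪out(1)={0}
  fail(8) 'ddca': from fail(7)=1 chase 'a': 1→0 ⇒ 0;  out=∅∪out(0)=∅
  fail(9) 'ddcae': from fail(8)=0 chase 'e': 0 ⇒ 2;  out=∅∪out(2)=∅
  fail(10) 'ddcaeb': from fail(9)=2 chase 'b': 2→0 ⇒ 0;  out={2}∪out(0)={2}

Text stream:
pos 0 'd': at 5
pos 1 'd': at 6
pos 2 'c': at 7  → match P0@[2:2]
pos 3 'a': at 8
pos 4 'e': at 9
pos 5 'b': at 10  → match P2@[0:5]
pos 6 'd': at 5 (via fail)
pos 7 'e': at 2 (via fail)
pos 8 'd': at 3
pos 9 'a': at 4  → match P1@[7:9],P3@[8:9]
pos 10 'b': at 0 (via fail)
pos 11 'e': at 2
pos 12 'c': at 1 (via fail)  → match P0@[12:12]
pos 13 'b': at 0 (via fail)
pos 14 'd': at 5
pos 15 'd': at 6
pos 16 'd': at 6 (via fail)
pos 17 'c': at 7  → match P0@[17:17]
pos 18 'a': at 8
pos 19 'e': at 9
pos 20 'b': at 10  → match P2@[15:20]
pos 21 'd': at 5 (via fail)
pos 22 'a': at 11  → match P3@[21:22]
pos 23 'd': at 5 (via fail)
pos 24 'd': at 6
pos 25 'c': at 7  → match P0@[25:25]
pos 26 'a': at 8
pos 27 'e': at 9
pos 28 'b': at 10  → match P2@[23:28]
pos 29 'a': at 0 (via fail)
pos 30 'c': at 1  → match P0@[30:30]
pos 31 'c': at 1 (via fail)  → match P0@[31:31]
pos 32 'd': at 5 (via fail)
pos 33 'e': at 2 (via fail)

All matches (sorted): [[2,0],[5,2],[9,1],[9,3],[12,0],[17,0],[20,2],[22,3],[25,0],[28,2],[30,0],[31,0]]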